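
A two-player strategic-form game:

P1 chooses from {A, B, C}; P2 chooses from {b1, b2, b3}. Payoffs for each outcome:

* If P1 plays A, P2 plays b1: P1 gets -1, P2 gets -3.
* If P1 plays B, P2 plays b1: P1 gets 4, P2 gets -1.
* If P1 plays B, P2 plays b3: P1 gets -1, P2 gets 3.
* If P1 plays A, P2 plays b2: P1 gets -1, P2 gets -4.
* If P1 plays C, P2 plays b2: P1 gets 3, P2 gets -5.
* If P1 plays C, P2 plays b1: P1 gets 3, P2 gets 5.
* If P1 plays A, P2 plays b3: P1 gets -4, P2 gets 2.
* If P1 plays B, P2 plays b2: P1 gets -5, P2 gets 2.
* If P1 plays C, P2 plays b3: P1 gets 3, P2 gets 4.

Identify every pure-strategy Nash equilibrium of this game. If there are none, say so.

(A, b1): P1 can switch to B (-1 → 4). Not NE.
(A, b2): P1 can switch to C (-1 → 3). Not NE.
(A, b3): P1 can switch to B (-4 → -1). Not NE.
(B, b1): P2 can switch to b2 (-1 → 2). Not NE.
(B, b2): P1 can switch to A (-5 → -1). Not NE.
(B, b3): P1 can switch to C (-1 → 3). Not NE.
(The remaining 3 profiles each have a profitable deviation by the same check.)

none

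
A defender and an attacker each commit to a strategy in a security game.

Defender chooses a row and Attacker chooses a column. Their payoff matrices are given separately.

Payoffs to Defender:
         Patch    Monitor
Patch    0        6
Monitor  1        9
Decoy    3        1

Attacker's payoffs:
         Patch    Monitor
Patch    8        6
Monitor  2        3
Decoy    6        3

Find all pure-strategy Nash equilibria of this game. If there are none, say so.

For each player, find the best response to each opponent profile; mutual best responses are the pure NE.
Defender against Patch: payoffs 0, 1, 3 → best response Decoy.
Defender against Monitor: payoffs 6, 9, 1 → best response Monitor.
Attacker against Patch: payoffs 8, 6 → best response Patch.
Attacker against Monitor: payoffs 2, 3 → best response Monitor.
Attacker against Decoy: payoffs 6, 3 → best response Patch.
Mutual best responses: (Monitor, Monitor); (Decoy, Patch).

(Monitor, Monitor) and (Decoy, Patch)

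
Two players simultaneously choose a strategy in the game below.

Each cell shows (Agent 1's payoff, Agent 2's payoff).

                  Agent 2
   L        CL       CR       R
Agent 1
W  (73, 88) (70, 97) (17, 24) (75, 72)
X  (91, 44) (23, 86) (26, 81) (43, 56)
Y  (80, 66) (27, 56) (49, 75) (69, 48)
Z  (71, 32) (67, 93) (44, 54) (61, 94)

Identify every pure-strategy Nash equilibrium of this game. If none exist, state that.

(W, L): Agent 1 can switch to X (73 → 91). Not NE.
(W, CL): Agent 1 gets 70, best alternative 67; Agent 2 gets 97, best alternative 88. No profitable deviation — NE.
(W, CR): Agent 1 can switch to X (17 → 26). Not NE.
(W, R): Agent 2 can switch to L (72 → 88). Not NE.
(X, L): Agent 2 can switch to CL (44 → 86). Not NE.
(X, CL): Agent 1 can switch to W (23 → 70). Not NE.
(X, CR): Agent 1 can switch to Y (26 → 49). Not NE.
(X, R): Agent 1 can switch to W (43 → 75). Not NE.
(Y, L): Agent 1 can switch to X (80 → 91). Not NE.
(Y, CR): Agent 1 gets 49, best alternative 44; Agent 2 gets 75, best alternative 66. No profitable deviation — NE.
(The remaining 6 profiles each have a profitable deviation by the same check.)

(W, CL) and (Y, CR)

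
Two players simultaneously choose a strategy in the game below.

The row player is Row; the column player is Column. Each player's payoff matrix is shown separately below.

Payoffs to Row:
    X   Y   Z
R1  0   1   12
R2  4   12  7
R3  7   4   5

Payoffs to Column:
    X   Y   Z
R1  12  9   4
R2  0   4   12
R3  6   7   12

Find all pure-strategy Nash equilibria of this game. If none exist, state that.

Row against X: payoffs 0, 4, 7 → best response R3.
Row against Y: payoffs 1, 12, 4 → best response R2.
Row against Z: payoffs 12, 7, 5 → best response R1.
Column against R1: payoffs 12, 9, 4 → best response X.
Column against R2: payoffs 0, 4, 12 → best response Z.
Column against R3: payoffs 6, 7, 12 → best response Z.
No profile is a mutual best response for all players.

This game has no pure Nash equilibrium.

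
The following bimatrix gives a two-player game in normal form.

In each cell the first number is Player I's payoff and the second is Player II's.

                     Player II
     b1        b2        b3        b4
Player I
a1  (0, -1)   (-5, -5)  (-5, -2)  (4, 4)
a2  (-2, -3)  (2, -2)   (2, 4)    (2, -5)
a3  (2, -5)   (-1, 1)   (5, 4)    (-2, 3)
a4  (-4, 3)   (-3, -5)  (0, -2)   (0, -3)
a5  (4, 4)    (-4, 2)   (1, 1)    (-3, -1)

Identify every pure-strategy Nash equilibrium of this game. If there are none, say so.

Mark each player's best response to every combination of opponents' strategies; a profile where every player is best-responding is a pure Nash equilibrium.
Player I against b1: payoffs 0, -2, 2, -4, 4 → best response a5.
Player I against b2: payoffs -5, 2, -1, -3, -4 → best response a2.
Player I against b3: payoffs -5, 2, 5, 0, 1 → best response a3.
Player I against b4: payoffs 4, 2, -2, 0, -3 → best response a1.
Player II against a1: payoffs -1, -5, -2, 4 → best response b4.
Player II against a2: payoffs -3, -2, 4, -5 → best response b3.
Player II against a3: payoffs -5, 1, 4, 3 → best response b3.
Player II against a4: payoffs 3, -5, -2, -3 → best response b1.
Player II against a5: payoffs 4, 2, 1, -1 → best response b1.
Mutual best responses: (a1, b4); (a3, b3); (a5, b1).

The pure Nash equilibria are (a1, b4), (a3, b3), (a5, b1).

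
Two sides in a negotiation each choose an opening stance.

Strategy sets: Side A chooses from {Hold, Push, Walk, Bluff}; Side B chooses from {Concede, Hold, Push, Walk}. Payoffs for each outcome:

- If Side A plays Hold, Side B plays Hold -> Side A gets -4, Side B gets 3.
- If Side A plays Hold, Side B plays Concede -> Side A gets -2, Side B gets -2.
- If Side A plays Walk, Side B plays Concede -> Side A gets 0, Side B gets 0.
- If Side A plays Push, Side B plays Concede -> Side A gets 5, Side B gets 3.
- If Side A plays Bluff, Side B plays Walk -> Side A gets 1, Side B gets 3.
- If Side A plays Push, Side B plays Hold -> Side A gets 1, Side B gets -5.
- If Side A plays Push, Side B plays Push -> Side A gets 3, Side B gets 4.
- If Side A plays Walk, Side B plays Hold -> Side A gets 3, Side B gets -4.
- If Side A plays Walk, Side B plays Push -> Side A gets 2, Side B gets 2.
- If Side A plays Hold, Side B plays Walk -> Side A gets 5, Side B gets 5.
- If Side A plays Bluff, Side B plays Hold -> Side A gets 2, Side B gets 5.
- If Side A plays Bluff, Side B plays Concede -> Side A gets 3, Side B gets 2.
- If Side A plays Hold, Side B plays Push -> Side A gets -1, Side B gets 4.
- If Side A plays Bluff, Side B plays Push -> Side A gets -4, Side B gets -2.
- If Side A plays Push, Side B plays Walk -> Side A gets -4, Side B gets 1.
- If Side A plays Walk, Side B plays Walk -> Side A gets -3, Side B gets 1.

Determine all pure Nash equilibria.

Pure-strategy Nash equilibria: (Hold, Walk), (Push, Push)

For each player, find the best response to each opponent profile; mutual best responses are the pure NE.
Side A against Concede: payoffs -2, 5, 0, 3 → best response Push.
Side A against Hold: payoffs -4, 1, 3, 2 → best response Walk.
Side A against Push: payoffs -1, 3, 2, -4 → best response Push.
Side A against Walk: payoffs 5, -4, -3, 1 → best response Hold.
Side B against Hold: payoffs -2, 3, 4, 5 → best response Walk.
Side B against Push: payoffs 3, -5, 4, 1 → best response Push.
Side B against Walk: payoffs 0, -4, 2, 1 → best response Push.
Side B against Bluff: payoffs 2, 5, -2, 3 → best response Hold.
Mutual best responses: (Hold, Walk); (Push, Push).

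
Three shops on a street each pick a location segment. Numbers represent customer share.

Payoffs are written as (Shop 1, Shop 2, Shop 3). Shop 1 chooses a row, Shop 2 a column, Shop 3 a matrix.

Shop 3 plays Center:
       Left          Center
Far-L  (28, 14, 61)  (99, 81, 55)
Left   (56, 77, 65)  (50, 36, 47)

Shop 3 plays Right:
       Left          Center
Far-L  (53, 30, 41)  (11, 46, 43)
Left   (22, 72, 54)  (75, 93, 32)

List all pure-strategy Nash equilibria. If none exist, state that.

The pure Nash equilibria are (Far-L, Center, Center), (Left, Left, Center).

(Far-L, Left, Center): Shop 1 can switch to Left (28 → 56). Not NE.
(Far-L, Left, Right): Shop 2 can switch to Center (30 → 46). Not NE.
(Far-L, Center, Center): Shop 1 gets 99, best alternative 50; Shop 2 gets 81, best alternative 14; Shop 3 gets 55, best alternative 43. No profitable deviation — NE.
(Far-L, Center, Right): Shop 1 can switch to Left (11 → 75). Not NE.
(Left, Left, Center): Shop 1 gets 56, best alternative 28; Shop 2 gets 77, best alternative 36; Shop 3 gets 65, best alternative 54. No profitable deviation — NE.
(Left, Left, Right): Shop 1 can switch to Far-L (22 → 53). Not NE.
(Left, Center, Center): Shop 1 can switch to Far-L (50 → 99). Not NE.
(Left, Center, Right): Shop 3 can switch to Center (32 → 47). Not NE.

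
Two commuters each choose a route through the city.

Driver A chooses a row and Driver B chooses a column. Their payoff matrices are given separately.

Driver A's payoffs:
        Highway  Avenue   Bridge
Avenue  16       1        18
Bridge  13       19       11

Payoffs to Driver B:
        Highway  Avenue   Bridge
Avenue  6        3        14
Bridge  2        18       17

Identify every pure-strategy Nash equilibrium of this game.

The pure Nash equilibria are (Avenue, Bridge), (Bridge, Avenue).

Mark each player's best response to every combination of opponents' strategies; a profile where every player is best-responding is a pure Nash equilibrium.
Driver A against Highway: payoffs 16, 13 → best response Avenue.
Driver A against Avenue: payoffs 1, 19 → best response Bridge.
Driver A against Bridge: payoffs 18, 11 → best response Avenue.
Driver B against Avenue: payoffs 6, 3, 14 → best response Bridge.
Driver B against Bridge: payoffs 2, 18, 17 → best response Avenue.
Mutual best responses: (Avenue, Bridge); (Bridge, Avenue).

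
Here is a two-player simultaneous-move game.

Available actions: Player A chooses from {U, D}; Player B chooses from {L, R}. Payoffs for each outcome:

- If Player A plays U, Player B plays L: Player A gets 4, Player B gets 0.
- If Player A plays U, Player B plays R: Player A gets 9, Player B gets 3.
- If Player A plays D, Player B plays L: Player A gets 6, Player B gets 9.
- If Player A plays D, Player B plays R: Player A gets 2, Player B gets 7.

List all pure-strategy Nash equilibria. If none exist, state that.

The pure Nash equilibria are (U, R) and (D, L).

Player A against L: payoffs 4, 6 → best response D.
Player A against R: payoffs 9, 2 → best response U.
Player B against U: payoffs 0, 3 → best response R.
Player B against D: payoffs 9, 7 → best response L.
Mutual best responses: (U, R); (D, L).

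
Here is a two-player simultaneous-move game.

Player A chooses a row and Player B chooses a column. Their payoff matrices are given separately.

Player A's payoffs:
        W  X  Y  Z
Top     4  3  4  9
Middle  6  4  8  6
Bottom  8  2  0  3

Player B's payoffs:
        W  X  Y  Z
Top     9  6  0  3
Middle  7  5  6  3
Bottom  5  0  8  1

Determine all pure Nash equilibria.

For each player, find the best response to each opponent profile; mutual best responses are the pure NE.
Player A against W: payoffs 4, 6, 8 → best response Bottom.
Player A against X: payoffs 3, 4, 2 → best response Middle.
Player A against Y: payoffs 4, 8, 0 → best response Middle.
Player A against Z: payoffs 9, 6, 3 → best response Top.
Player B against Top: payoffs 9, 6, 0, 3 → best response W.
Player B against Middle: payoffs 7, 5, 6, 3 → best response W.
Player B against Bottom: payoffs 5, 0, 8, 1 → best response Y.
No profile is a mutual best response for all players.

There is no pure-strategy Nash equilibrium.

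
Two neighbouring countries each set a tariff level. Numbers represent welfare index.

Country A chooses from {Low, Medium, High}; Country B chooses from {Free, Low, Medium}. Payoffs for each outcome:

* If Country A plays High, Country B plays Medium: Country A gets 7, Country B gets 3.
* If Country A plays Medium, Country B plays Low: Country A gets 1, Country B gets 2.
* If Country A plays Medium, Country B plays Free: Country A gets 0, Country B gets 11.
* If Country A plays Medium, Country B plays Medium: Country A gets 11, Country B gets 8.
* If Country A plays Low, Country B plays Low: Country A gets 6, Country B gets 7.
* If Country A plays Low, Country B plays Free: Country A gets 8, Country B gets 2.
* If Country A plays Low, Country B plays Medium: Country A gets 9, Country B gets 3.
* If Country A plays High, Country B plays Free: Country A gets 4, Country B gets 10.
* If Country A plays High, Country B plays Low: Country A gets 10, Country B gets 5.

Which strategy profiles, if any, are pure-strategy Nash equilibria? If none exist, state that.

Country A against Free: payoffs 8, 0, 4 → best response Low.
Country A against Low: payoffs 6, 1, 10 → best response High.
Country A against Medium: payoffs 9, 11, 7 → best response Medium.
Country B against Low: payoffs 2, 7, 3 → best response Low.
Country B against Medium: payoffs 11, 2, 8 → best response Free.
Country B against High: payoffs 10, 5, 3 → best response Free.
No profile is a mutual best response for all players.

There is no pure-strategy Nash equilibrium.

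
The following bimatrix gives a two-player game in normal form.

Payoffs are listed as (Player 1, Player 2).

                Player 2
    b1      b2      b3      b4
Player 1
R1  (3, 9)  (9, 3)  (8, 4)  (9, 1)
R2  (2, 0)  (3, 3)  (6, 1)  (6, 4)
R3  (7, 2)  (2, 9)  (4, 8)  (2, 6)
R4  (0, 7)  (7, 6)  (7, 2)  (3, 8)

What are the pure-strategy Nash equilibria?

No pure-strategy Nash equilibrium.

(R1, b1): Player 1 can switch to R3 (3 → 7). Not NE.
(R1, b2): Player 2 can switch to b1 (3 → 9). Not NE.
(R1, b3): Player 2 can switch to b1 (4 → 9). Not NE.
(R1, b4): Player 2 can switch to b1 (1 → 9). Not NE.
(R2, b1): Player 1 can switch to R1 (2 → 3). Not NE.
(R2, b2): Player 1 can switch to R1 (3 → 9). Not NE.
(R2, b3): Player 1 can switch to R1 (6 → 8). Not NE.
(R2, b4): Player 1 can switch to R1 (6 → 9). Not NE.
(R3, b1): Player 2 can switch to b2 (2 → 9). Not NE.
(R3, b2): Player 1 can switch to R1 (2 → 9). Not NE.
(R3, b3): Player 1 can switch to R1 (4 → 8). Not NE.
(R3, b4): Player 1 can switch to R1 (2 → 9). Not NE.
(The remaining 4 profiles each have a profitable deviation by the same check.)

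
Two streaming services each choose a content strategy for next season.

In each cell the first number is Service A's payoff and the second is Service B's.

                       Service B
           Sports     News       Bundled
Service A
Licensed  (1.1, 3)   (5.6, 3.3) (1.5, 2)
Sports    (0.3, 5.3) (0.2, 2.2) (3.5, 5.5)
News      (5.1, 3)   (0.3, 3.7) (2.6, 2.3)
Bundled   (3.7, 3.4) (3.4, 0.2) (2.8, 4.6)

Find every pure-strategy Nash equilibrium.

Pure-strategy Nash equilibria: (Licensed, News); (Sports, Bundled)

(Licensed, Sports): Service A can switch to News (1.1 → 5.1). Not NE.
(Licensed, News): Service A gets 5.6, best alternative 3.4; Service B gets 3.3, best alternative 3. No profitable deviation — NE.
(Licensed, Bundled): Service A can switch to Sports (1.5 → 3.5). Not NE.
(Sports, Sports): Service A can switch to Licensed (0.3 → 1.1). Not NE.
(Sports, News): Service A can switch to Licensed (0.2 → 5.6). Not NE.
(Sports, Bundled): Service A gets 3.5, best alternative 2.8; Service B gets 5.5, best alternative 5.3. No profitable deviation — NE.
(News, Sports): Service B can switch to News (3 → 3.7). Not NE.
(News, News): Service A can switch to Licensed (0.3 → 5.6). Not NE.
(The remaining 4 profiles each have a profitable deviation by the same check.)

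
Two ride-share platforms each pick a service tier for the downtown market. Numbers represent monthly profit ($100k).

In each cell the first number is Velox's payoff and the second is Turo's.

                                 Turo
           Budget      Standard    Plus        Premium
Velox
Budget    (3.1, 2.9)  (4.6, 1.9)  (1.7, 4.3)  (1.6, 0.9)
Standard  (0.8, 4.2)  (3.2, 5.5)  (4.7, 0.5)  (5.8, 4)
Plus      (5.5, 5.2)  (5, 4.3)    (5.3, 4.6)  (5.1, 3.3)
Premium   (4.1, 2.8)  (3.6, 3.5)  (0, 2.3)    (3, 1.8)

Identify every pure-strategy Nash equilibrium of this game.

Velox against Budget: payoffs 3.1, 0.8, 5.5, 4.1 → best response Plus.
Velox against Standard: payoffs 4.6, 3.2, 5, 3.6 → best response Plus.
Velox against Plus: payoffs 1.7, 4.7, 5.3, 0 → best response Plus.
Velox against Premium: payoffs 1.6, 5.8, 5.1, 3 → best response Standard.
Turo against Budget: payoffs 2.9, 1.9, 4.3, 0.9 → best response Plus.
Turo against Standard: payoffs 4.2, 5.5, 0.5, 4 → best response Standard.
Turo against Plus: payoffs 5.2, 4.3, 4.6, 3.3 → best response Budget.
Turo against Premium: payoffs 2.8, 3.5, 2.3, 1.8 → best response Standard.
Mutual best responses: (Plus, Budget).

Pure NE: (Plus, Budget)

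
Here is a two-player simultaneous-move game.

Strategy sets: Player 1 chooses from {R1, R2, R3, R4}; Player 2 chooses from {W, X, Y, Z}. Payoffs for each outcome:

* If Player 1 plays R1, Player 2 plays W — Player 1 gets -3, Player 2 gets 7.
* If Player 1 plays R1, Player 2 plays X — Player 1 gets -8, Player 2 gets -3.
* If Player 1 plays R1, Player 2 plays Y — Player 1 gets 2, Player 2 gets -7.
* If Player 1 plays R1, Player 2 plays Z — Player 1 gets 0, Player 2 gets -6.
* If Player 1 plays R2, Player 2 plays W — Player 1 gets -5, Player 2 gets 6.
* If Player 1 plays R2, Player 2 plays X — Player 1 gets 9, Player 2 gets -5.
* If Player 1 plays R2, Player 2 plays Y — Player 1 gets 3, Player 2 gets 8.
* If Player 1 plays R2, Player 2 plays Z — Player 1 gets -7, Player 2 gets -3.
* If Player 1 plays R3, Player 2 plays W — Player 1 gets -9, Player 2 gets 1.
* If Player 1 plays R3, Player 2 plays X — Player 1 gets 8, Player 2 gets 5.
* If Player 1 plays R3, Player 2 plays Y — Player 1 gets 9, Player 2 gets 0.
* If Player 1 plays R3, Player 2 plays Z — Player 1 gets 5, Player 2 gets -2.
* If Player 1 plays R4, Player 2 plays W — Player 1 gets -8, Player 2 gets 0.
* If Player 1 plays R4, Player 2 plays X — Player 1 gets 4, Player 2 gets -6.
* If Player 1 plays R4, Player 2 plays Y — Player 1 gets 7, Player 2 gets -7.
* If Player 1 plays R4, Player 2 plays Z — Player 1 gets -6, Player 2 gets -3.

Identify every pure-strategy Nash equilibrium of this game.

Pure NE: (R1, W)

(R1, W): Player 1 gets -3, best alternative -5; Player 2 gets 7, best alternative -3. No profitable deviation — NE.
(R1, X): Player 1 can switch to R2 (-8 → 9). Not NE.
(R1, Y): Player 1 can switch to R2 (2 → 3). Not NE.
(R1, Z): Player 1 can switch to R3 (0 → 5). Not NE.
(R2, W): Player 1 can switch to R1 (-5 → -3). Not NE.
(R2, X): Player 2 can switch to W (-5 → 6). Not NE.
(R2, Y): Player 1 can switch to R3 (3 → 9). Not NE.
(R2, Z): Player 1 can switch to R1 (-7 → 0). Not NE.
(R3, W): Player 1 can switch to R1 (-9 → -3). Not NE.
(R3, X): Player 1 can switch to R2 (8 → 9). Not NE.
(R3, Y): Player 2 can switch to W (0 → 1). Not NE.
(R3, Z): Player 2 can switch to W (-2 → 1). Not NE.
(R4, W): Player 1 can switch to R1 (-8 → -3). Not NE.
(The remaining 3 profiles each have a profitable deviation by the same check.)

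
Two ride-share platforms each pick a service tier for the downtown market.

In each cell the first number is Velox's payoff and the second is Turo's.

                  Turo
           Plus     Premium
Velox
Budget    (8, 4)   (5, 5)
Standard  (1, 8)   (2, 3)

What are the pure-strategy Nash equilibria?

Pure NE: (Budget, Premium)

(Budget, Plus): Turo can switch to Premium (4 → 5). Not NE.
(Budget, Premium): Velox gets 5, best alternative 2; Turo gets 5, best alternative 4. No profitable deviation — NE.
(Standard, Plus): Velox can switch to Budget (1 → 8). Not NE.
(Standard, Premium): Velox can switch to Budget (2 → 5). Not NE.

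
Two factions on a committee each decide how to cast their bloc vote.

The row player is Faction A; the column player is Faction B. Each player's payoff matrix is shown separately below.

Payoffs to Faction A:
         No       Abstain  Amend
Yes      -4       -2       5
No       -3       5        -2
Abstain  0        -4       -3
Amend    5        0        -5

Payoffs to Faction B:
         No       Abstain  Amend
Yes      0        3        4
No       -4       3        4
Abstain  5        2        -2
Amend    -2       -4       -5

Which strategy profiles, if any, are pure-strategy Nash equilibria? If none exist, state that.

The pure Nash equilibria are (Yes, Amend), (Amend, No).

Faction A against No: payoffs -4, -3, 0, 5 → best response Amend.
Faction A against Abstain: payoffs -2, 5, -4, 0 → best response No.
Faction A against Amend: payoffs 5, -2, -3, -5 → best response Yes.
Faction B against Yes: payoffs 0, 3, 4 → best response Amend.
Faction B against No: payoffs -4, 3, 4 → best response Amend.
Faction B against Abstain: payoffs 5, 2, -2 → best response No.
Faction B against Amend: payoffs -2, -4, -5 → best response No.
Mutual best responses: (Yes, Amend); (Amend, No).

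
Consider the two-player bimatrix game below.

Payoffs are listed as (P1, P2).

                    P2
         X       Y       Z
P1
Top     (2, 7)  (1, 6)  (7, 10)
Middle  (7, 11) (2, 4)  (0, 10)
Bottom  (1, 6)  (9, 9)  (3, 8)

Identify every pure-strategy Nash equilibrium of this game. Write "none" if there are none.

(Top, Z) and (Middle, X) and (Bottom, Y)

Mark each player's best response to every combination of opponents' strategies; a profile where every player is best-responding is a pure Nash equilibrium.
P1 against X: payoffs 2, 7, 1 → best response Middle.
P1 against Y: payoffs 1, 2, 9 → best response Bottom.
P1 against Z: payoffs 7, 0, 3 → best response Top.
P2 against Top: payoffs 7, 6, 10 → best response Z.
P2 against Middle: payoffs 11, 4, 10 → best response X.
P2 against Bottom: payoffs 6, 9, 8 → best response Y.
Mutual best responses: (Top, Z); (Middle, X); (Bottom, Y).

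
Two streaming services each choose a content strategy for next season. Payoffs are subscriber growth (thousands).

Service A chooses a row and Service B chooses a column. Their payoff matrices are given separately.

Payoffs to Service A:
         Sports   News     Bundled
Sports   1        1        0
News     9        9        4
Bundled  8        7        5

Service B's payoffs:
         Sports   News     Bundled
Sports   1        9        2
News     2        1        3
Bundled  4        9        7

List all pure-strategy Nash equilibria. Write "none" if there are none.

none

Service A against Sports: payoffs 1, 9, 8 → best response News.
Service A against News: payoffs 1, 9, 7 → best response News.
Service A against Bundled: payoffs 0, 4, 5 → best response Bundled.
Service B against Sports: payoffs 1, 9, 2 → best response News.
Service B against News: payoffs 2, 1, 3 → best response Bundled.
Service B against Bundled: payoffs 4, 9, 7 → best response News.
No profile is a mutual best response for all players.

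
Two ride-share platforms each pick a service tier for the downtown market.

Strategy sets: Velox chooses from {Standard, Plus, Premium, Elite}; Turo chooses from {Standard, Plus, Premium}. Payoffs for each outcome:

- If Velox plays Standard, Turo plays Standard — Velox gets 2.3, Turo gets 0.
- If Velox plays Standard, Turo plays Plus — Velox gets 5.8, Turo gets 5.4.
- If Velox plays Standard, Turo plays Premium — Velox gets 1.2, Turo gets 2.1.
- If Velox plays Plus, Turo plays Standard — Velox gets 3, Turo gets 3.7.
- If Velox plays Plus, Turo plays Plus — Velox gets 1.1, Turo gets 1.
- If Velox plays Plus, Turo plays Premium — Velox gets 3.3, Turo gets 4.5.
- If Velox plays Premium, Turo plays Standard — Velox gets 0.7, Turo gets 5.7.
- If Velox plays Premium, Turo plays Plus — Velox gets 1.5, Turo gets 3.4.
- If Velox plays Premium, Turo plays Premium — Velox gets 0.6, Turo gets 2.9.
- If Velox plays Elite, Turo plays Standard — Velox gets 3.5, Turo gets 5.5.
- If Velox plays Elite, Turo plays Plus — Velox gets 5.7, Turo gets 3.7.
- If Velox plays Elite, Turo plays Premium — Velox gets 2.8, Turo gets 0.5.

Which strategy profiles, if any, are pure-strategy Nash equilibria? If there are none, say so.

(Standard, Plus) and (Plus, Premium) and (Elite, Standard)

Velox against Standard: payoffs 2.3, 3, 0.7, 3.5 → best response Elite.
Velox against Plus: payoffs 5.8, 1.1, 1.5, 5.7 → best response Standard.
Velox against Premium: payoffs 1.2, 3.3, 0.6, 2.8 → best response Plus.
Turo against Standard: payoffs 0, 5.4, 2.1 → best response Plus.
Turo against Plus: payoffs 3.7, 1, 4.5 → best response Premium.
Turo against Premium: payoffs 5.7, 3.4, 2.9 → best response Standard.
Turo against Elite: payoffs 5.5, 3.7, 0.5 → best response Standard.
Mutual best responses: (Standard, Plus); (Plus, Premium); (Elite, Standard).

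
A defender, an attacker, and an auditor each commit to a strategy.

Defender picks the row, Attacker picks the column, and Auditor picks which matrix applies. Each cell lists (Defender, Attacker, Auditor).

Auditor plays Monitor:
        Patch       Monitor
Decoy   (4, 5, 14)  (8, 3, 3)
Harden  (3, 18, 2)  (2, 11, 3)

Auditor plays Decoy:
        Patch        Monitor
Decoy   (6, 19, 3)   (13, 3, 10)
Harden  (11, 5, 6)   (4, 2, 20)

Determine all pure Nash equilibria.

(Decoy, Patch, Monitor); (Harden, Patch, Decoy)

Defender against (Patch, Monitor): payoffs 4, 3 → best response Decoy.
Defender against (Patch, Decoy): payoffs 6, 11 → best response Harden.
Defender against (Monitor, Monitor): payoffs 8, 2 → best response Decoy.
Defender against (Monitor, Decoy): payoffs 13, 4 → best response Decoy.
Attacker against (Decoy, Monitor): payoffs 5, 3 → best response Patch.
Attacker against (Decoy, Decoy): payoffs 19, 3 → best response Patch.
Attacker against (Harden, Monitor): payoffs 18, 11 → best response Patch.
Attacker against (Harden, Decoy): payoffs 5, 2 → best response Patch.
Auditor against (Decoy, Patch): payoffs 14, 3 → best response Monitor.
Auditor against (Decoy, Monitor): payoffs 3, 10 → best response Decoy.
Auditor against (Harden, Patch): payoffs 2, 6 → best response Decoy.
Auditor against (Harden, Monitor): payoffs 3, 20 → best response Decoy.
Mutual best responses: (Decoy, Patch, Monitor); (Harden, Patch, Decoy).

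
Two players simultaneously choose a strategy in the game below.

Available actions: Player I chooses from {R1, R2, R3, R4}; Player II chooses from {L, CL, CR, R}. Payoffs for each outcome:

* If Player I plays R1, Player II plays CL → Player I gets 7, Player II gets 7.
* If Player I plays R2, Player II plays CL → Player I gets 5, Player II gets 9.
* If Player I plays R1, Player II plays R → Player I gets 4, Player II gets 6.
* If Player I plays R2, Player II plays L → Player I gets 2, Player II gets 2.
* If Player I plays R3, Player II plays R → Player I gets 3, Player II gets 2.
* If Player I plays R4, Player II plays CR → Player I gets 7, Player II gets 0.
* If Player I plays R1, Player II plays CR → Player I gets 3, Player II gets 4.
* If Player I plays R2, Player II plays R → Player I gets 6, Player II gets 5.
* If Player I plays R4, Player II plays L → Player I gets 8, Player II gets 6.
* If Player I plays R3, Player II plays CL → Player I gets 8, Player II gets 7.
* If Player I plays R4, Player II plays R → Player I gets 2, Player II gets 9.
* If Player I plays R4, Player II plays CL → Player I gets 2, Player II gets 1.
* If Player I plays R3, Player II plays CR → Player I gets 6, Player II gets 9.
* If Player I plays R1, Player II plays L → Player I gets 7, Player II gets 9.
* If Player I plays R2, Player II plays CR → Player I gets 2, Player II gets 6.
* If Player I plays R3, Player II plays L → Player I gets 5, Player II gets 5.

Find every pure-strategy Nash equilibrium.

Player I against L: payoffs 7, 2, 5, 8 → best response R4.
Player I against CL: payoffs 7, 5, 8, 2 → best response R3.
Player I against CR: payoffs 3, 2, 6, 7 → best response R4.
Player I against R: payoffs 4, 6, 3, 2 → best response R2.
Player II against R1: payoffs 9, 7, 4, 6 → best response L.
Player II against R2: payoffs 2, 9, 6, 5 → best response CL.
Player II against R3: payoffs 5, 7, 9, 2 → best response CR.
Player II against R4: payoffs 6, 1, 0, 9 → best response R.
No profile is a mutual best response for all players.

This game has no pure Nash equilibrium.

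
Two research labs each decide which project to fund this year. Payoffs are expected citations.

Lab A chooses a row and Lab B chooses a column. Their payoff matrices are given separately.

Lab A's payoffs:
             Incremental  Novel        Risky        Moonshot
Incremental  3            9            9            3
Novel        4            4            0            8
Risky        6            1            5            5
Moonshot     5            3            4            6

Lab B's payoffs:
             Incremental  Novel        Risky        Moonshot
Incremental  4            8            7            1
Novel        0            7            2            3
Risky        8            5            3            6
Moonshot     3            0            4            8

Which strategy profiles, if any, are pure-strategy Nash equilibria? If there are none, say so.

(Incremental, Novel) and (Risky, Incremental)

Check each profile: it is a Nash equilibrium iff no player can strictly gain by switching unilaterally.
(Incremental, Incremental): Lab A can switch to Novel (3 → 4). Not NE.
(Incremental, Novel): Lab A gets 9, best alternative 4; Lab B gets 8, best alternative 7. No profitable deviation — NE.
(Incremental, Risky): Lab B can switch to Novel (7 → 8). Not NE.
(Incremental, Moonshot): Lab A can switch to Novel (3 → 8). Not NE.
(Novel, Incremental): Lab A can switch to Risky (4 → 6). Not NE.
(Novel, Novel): Lab A can switch to Incremental (4 → 9). Not NE.
(Novel, Risky): Lab A can switch to Incremental (0 → 9). Not NE.
(Novel, Moonshot): Lab B can switch to Novel (3 → 7). Not NE.
(Risky, Incremental): Lab A gets 6, best alternative 5; Lab B gets 8, best alternative 6. No profitable deviation — NE.
(Risky, Novel): Lab A can switch to Incremental (1 → 9). Not NE.
(Risky, Risky): Lab A can switch to Incremental (5 → 9). Not NE.
(Risky, Moonshot): Lab A can switch to Novel (5 → 8). Not NE.
(Moonshot, Incremental): Lab A can switch to Risky (5 → 6). Not NE.
(Moonshot, Novel): Lab A can switch to Incremental (3 → 9). Not NE.
(The remaining 2 profiles each have a profitable deviation by the same check.)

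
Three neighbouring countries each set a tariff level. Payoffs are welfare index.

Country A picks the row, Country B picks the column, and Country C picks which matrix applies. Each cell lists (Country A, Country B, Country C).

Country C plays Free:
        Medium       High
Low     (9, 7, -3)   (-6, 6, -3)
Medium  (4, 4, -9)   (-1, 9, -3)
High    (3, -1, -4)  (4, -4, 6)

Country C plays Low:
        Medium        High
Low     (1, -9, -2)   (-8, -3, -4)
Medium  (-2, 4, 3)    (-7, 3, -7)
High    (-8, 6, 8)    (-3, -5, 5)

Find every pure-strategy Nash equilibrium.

(Low, Medium, Free): Country C can switch to Low (-3 → -2). Not NE.
(Low, Medium, Low): Country B can switch to High (-9 → -3). Not NE.
(Low, High, Free): Country A can switch to Medium (-6 → -1). Not NE.
(Low, High, Low): Country A can switch to Medium (-8 → -7). Not NE.
(Medium, Medium, Free): Country A can switch to Low (4 → 9). Not NE.
(Medium, Medium, Low): Country A can switch to Low (-2 → 1). Not NE.
(The remaining 6 profiles each have a profitable deviation by the same check.)

This game has no pure Nash equilibrium.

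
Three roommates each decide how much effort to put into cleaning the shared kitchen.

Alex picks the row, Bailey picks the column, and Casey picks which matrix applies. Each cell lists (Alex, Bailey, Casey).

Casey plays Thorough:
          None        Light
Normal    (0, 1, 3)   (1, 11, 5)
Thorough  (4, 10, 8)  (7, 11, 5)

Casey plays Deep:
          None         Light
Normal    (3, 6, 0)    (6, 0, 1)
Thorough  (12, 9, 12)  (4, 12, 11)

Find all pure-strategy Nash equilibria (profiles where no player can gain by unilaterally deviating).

This game has no pure Nash equilibrium.

Alex against (None, Thorough): payoffs 0, 4 → best response Thorough.
Alex against (None, Deep): payoffs 3, 12 → best response Thorough.
Alex against (Light, Thorough): payoffs 1, 7 → best response Thorough.
Alex against (Light, Deep): payoffs 6, 4 → best response Normal.
Bailey against (Normal, Thorough): payoffs 1, 11 → best response Light.
Bailey against (Normal, Deep): payoffs 6, 0 → best response None.
Bailey against (Thorough, Thorough): payoffs 10, 11 → best response Light.
Bailey against (Thorough, Deep): payoffs 9, 12 → best response Light.
Casey against (Normal, None): payoffs 3, 0 → best response Thorough.
Casey against (Normal, Light): payoffs 5, 1 → best response Thorough.
Casey against (Thorough, None): payoffs 8, 12 → best response Deep.
Casey against (Thorough, Light): payoffs 5, 11 → best response Deep.
No profile is a mutual best response for all players.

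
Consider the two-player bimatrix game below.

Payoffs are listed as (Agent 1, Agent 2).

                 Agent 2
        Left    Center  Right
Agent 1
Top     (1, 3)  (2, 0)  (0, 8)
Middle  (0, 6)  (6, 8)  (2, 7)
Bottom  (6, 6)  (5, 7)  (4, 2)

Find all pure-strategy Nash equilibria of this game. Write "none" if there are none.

Pure NE: (Middle, Center)

(Top, Left): Agent 1 can switch to Bottom (1 → 6). Not NE.
(Top, Center): Agent 1 can switch to Middle (2 → 6). Not NE.
(Top, Right): Agent 1 can switch to Middle (0 → 2). Not NE.
(Middle, Left): Agent 1 can switch to Top (0 → 1). Not NE.
(Middle, Center): Agent 1 gets 6, best alternative 5; Agent 2 gets 8, best alternative 7. No profitable deviation — NE.
(Middle, Right): Agent 1 can switch to Bottom (2 → 4). Not NE.
(Bottom, Left): Agent 2 can switch to Center (6 → 7). Not NE.
(Bottom, Center): Agent 1 can switch to Middle (5 → 6). Not NE.
(Bottom, Right): Agent 2 can switch to Left (2 → 6). Not NE.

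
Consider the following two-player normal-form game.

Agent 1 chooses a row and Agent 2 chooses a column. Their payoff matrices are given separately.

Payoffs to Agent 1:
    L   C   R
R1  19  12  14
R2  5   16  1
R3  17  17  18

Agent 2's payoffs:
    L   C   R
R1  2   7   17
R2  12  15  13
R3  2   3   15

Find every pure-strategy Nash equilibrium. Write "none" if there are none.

(R1, L): Agent 2 can switch to C (2 → 7). Not NE.
(R1, C): Agent 1 can switch to R2 (12 → 16). Not NE.
(R1, R): Agent 1 can switch to R3 (14 → 18). Not NE.
(R2, L): Agent 1 can switch to R1 (5 → 19). Not NE.
(R2, C): Agent 1 can switch to R3 (16 → 17). Not NE.
(R2, R): Agent 1 can switch to R1 (1 → 14). Not NE.
(R3, L): Agent 1 can switch to R1 (17 → 19). Not NE.
(R3, C): Agent 2 can switch to R (3 → 15). Not NE.
(R3, R): Agent 1 gets 18, best alternative 14; Agent 2 gets 15, best alternative 3. No profitable deviation — NE.

The unique pure-strategy Nash equilibrium is (R3, R).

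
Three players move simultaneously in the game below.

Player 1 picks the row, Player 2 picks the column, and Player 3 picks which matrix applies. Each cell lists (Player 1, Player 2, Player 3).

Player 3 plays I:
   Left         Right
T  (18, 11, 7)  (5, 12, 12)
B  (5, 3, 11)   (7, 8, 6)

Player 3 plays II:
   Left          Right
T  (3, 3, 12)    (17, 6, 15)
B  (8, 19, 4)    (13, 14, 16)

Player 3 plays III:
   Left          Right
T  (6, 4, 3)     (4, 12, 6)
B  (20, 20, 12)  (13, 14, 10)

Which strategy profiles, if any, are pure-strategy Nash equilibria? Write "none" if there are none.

(T, Right, II), (B, Left, III)

Player 1 against (Left, I): payoffs 18, 5 → best response T.
Player 1 against (Left, II): payoffs 3, 8 → best response B.
Player 1 against (Left, III): payoffs 6, 20 → best response B.
Player 1 against (Right, I): payoffs 5, 7 → best response B.
Player 1 against (Right, II): payoffs 17, 13 → best response T.
Player 1 against (Right, III): payoffs 4, 13 → best response B.
Player 2 against (T, I): payoffs 11, 12 → best response Right.
Player 2 against (T, II): payoffs 3, 6 → best response Right.
Player 2 against (T, III): payoffs 4, 12 → best response Right.
Player 2 against (B, I): payoffs 3, 8 → best response Right.
Player 2 against (B, II): payoffs 19, 14 → best response Left.
Player 2 against (B, III): payoffs 20, 14 → best response Left.
Player 3 against (T, Left): payoffs 7, 12, 3 → best response II.
Player 3 against (T, Right): payoffs 12, 15, 6 → best response II.
Player 3 against (B, Left): payoffs 11, 4, 12 → best response III.
Player 3 against (B, Right): payoffs 6, 16, 10 → best response II.
Mutual best responses: (T, Right, II); (B, Left, III).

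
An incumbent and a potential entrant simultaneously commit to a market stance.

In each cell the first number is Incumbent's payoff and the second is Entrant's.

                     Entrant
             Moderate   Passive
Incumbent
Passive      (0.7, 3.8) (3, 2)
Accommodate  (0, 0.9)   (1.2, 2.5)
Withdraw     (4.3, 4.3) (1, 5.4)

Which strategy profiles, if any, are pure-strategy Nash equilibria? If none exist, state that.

For each player, find the best response to each opponent profile; mutual best responses are the pure NE.
Incumbent against Moderate: payoffs 0.7, 0, 4.3 → best response Withdraw.
Incumbent against Passive: payoffs 3, 1.2, 1 → best response Passive.
Entrant against Passive: payoffs 3.8, 2 → best response Moderate.
Entrant against Accommodate: payoffs 0.9, 2.5 → best response Passive.
Entrant against Withdraw: payoffs 4.3, 5.4 → best response Passive.
No profile is a mutual best response for all players.

none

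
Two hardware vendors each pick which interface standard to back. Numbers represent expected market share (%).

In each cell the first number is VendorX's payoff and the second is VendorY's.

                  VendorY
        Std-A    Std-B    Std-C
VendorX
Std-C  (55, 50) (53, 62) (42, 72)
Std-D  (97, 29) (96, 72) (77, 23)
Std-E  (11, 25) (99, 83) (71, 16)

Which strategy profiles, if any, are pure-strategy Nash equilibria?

The unique pure-strategy Nash equilibrium is (Std-E, Std-B).

Check each profile: it is a Nash equilibrium iff no player can strictly gain by switching unilaterally.
(Std-C, Std-A): VendorX can switch to Std-D (55 → 97). Not NE.
(Std-C, Std-B): VendorX can switch to Std-D (53 → 96). Not NE.
(Std-C, Std-C): VendorX can switch to Std-D (42 → 77). Not NE.
(Std-D, Std-A): VendorY can switch to Std-B (29 → 72). Not NE.
(Std-D, Std-B): VendorX can switch to Std-E (96 → 99). Not NE.
(Std-D, Std-C): VendorY can switch to Std-A (23 → 29). Not NE.
(Std-E, Std-B): VendorX gets 99, best alternative 96; VendorY gets 83, best alternative 25. No profitable deviation — NE.
(The remaining 2 profiles each have a profitable deviation by the same check.)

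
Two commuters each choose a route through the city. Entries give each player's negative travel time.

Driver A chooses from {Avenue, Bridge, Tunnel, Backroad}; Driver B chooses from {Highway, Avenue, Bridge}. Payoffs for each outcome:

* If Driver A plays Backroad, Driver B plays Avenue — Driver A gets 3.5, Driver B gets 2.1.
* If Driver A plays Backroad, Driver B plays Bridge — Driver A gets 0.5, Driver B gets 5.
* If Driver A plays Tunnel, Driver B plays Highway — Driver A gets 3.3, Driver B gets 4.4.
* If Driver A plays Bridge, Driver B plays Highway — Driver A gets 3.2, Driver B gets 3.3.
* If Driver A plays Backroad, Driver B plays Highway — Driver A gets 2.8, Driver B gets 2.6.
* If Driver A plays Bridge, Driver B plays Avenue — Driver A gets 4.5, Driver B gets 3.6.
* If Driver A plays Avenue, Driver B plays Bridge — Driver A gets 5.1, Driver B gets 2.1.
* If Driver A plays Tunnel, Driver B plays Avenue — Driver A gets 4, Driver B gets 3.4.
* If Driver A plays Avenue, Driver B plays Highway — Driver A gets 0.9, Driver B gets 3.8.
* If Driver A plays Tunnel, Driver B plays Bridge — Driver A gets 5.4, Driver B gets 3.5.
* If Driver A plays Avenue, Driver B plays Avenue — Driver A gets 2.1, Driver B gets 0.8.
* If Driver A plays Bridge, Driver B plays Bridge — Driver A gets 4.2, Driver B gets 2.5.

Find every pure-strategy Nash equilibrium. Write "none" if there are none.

Driver A against Highway: payoffs 0.9, 3.2, 3.3, 2.8 → best response Tunnel.
Driver A against Avenue: payoffs 2.1, 4.5, 4, 3.5 → best response Bridge.
Driver A against Bridge: payoffs 5.1, 4.2, 5.4, 0.5 → best response Tunnel.
Driver B against Avenue: payoffs 3.8, 0.8, 2.1 → best response Highway.
Driver B against Bridge: payoffs 3.3, 3.6, 2.5 → best response Avenue.
Driver B against Tunnel: payoffs 4.4, 3.4, 3.5 → best response Highway.
Driver B against Backroad: payoffs 2.6, 2.1, 5 → best response Bridge.
Mutual best responses: (Bridge, Avenue); (Tunnel, Highway).

Pure-strategy Nash equilibria: (Bridge, Avenue) and (Tunnel, Highway)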